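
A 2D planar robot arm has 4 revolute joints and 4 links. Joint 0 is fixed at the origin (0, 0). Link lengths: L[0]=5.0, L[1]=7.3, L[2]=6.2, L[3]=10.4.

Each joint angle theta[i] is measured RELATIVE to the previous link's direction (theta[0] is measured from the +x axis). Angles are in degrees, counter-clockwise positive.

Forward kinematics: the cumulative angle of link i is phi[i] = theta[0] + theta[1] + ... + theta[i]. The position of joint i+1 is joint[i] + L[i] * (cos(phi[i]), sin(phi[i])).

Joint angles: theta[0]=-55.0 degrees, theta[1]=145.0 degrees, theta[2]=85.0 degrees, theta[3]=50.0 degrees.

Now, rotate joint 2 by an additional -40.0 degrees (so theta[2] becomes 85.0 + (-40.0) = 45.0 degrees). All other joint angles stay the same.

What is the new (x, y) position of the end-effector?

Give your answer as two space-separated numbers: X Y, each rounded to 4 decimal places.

Answer: -11.8766 6.6819

Derivation:
joint[0] = (0.0000, 0.0000)  (base)
link 0: phi[0] = -55 = -55 deg
  cos(-55 deg) = 0.5736, sin(-55 deg) = -0.8192
  joint[1] = (0.0000, 0.0000) + 5 * (0.5736, -0.8192) = (0.0000 + 2.8679, 0.0000 + -4.0958) = (2.8679, -4.0958)
link 1: phi[1] = -55 + 145 = 90 deg
  cos(90 deg) = 0.0000, sin(90 deg) = 1.0000
  joint[2] = (2.8679, -4.0958) + 7.3 * (0.0000, 1.0000) = (2.8679 + 0.0000, -4.0958 + 7.3000) = (2.8679, 3.2042)
link 2: phi[2] = -55 + 145 + 45 = 135 deg
  cos(135 deg) = -0.7071, sin(135 deg) = 0.7071
  joint[3] = (2.8679, 3.2042) + 6.2 * (-0.7071, 0.7071) = (2.8679 + -4.3841, 3.2042 + 4.3841) = (-1.5162, 7.5883)
link 3: phi[3] = -55 + 145 + 45 + 50 = 185 deg
  cos(185 deg) = -0.9962, sin(185 deg) = -0.0872
  joint[4] = (-1.5162, 7.5883) + 10.4 * (-0.9962, -0.0872) = (-1.5162 + -10.3604, 7.5883 + -0.9064) = (-11.8766, 6.6819)
End effector: (-11.8766, 6.6819)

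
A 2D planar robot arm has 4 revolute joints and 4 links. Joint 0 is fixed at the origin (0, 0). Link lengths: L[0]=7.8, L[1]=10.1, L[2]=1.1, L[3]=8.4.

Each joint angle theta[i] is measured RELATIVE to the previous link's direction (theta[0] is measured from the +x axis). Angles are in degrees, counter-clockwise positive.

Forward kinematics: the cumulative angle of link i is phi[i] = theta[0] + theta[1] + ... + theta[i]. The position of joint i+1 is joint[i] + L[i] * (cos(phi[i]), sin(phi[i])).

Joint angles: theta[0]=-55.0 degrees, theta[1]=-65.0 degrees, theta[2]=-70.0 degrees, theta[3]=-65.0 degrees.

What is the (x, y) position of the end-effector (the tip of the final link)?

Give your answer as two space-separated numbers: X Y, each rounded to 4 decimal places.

Answer: -3.8335 -6.8315

Derivation:
joint[0] = (0.0000, 0.0000)  (base)
link 0: phi[0] = -55 = -55 deg
  cos(-55 deg) = 0.5736, sin(-55 deg) = -0.8192
  joint[1] = (0.0000, 0.0000) + 7.8 * (0.5736, -0.8192) = (0.0000 + 4.4739, 0.0000 + -6.3894) = (4.4739, -6.3894)
link 1: phi[1] = -55 + -65 = -120 deg
  cos(-120 deg) = -0.5000, sin(-120 deg) = -0.8660
  joint[2] = (4.4739, -6.3894) + 10.1 * (-0.5000, -0.8660) = (4.4739 + -5.0500, -6.3894 + -8.7469) = (-0.5761, -15.1362)
link 2: phi[2] = -55 + -65 + -70 = -190 deg
  cos(-190 deg) = -0.9848, sin(-190 deg) = 0.1736
  joint[3] = (-0.5761, -15.1362) + 1.1 * (-0.9848, 0.1736) = (-0.5761 + -1.0833, -15.1362 + 0.1910) = (-1.6594, -14.9452)
link 3: phi[3] = -55 + -65 + -70 + -65 = -255 deg
  cos(-255 deg) = -0.2588, sin(-255 deg) = 0.9659
  joint[4] = (-1.6594, -14.9452) + 8.4 * (-0.2588, 0.9659) = (-1.6594 + -2.1741, -14.9452 + 8.1138) = (-3.8335, -6.8315)
End effector: (-3.8335, -6.8315)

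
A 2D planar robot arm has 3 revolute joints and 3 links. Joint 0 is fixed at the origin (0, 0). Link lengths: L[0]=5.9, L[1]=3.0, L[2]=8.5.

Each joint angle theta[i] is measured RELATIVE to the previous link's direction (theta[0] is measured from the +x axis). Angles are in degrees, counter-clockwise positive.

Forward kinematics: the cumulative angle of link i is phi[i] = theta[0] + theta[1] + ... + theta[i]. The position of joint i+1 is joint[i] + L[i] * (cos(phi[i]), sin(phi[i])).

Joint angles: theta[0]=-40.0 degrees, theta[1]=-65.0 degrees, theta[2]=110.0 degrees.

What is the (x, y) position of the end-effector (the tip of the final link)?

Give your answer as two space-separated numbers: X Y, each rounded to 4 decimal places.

Answer: 12.2109 -5.9494

Derivation:
joint[0] = (0.0000, 0.0000)  (base)
link 0: phi[0] = -40 = -40 deg
  cos(-40 deg) = 0.7660, sin(-40 deg) = -0.6428
  joint[1] = (0.0000, 0.0000) + 5.9 * (0.7660, -0.6428) = (0.0000 + 4.5197, 0.0000 + -3.7924) = (4.5197, -3.7924)
link 1: phi[1] = -40 + -65 = -105 deg
  cos(-105 deg) = -0.2588, sin(-105 deg) = -0.9659
  joint[2] = (4.5197, -3.7924) + 3 * (-0.2588, -0.9659) = (4.5197 + -0.7765, -3.7924 + -2.8978) = (3.7432, -6.6902)
link 2: phi[2] = -40 + -65 + 110 = 5 deg
  cos(5 deg) = 0.9962, sin(5 deg) = 0.0872
  joint[3] = (3.7432, -6.6902) + 8.5 * (0.9962, 0.0872) = (3.7432 + 8.4677, -6.6902 + 0.7408) = (12.2109, -5.9494)
End effector: (12.2109, -5.9494)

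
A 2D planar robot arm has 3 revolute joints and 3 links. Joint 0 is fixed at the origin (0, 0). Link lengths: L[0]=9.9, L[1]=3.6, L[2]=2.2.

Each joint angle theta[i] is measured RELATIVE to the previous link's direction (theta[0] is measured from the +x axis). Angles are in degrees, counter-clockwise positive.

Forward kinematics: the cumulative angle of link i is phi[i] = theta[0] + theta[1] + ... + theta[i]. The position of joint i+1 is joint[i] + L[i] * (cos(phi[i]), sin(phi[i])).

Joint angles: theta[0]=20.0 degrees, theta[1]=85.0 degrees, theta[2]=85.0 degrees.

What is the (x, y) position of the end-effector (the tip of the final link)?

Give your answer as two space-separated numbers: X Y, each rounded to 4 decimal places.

joint[0] = (0.0000, 0.0000)  (base)
link 0: phi[0] = 20 = 20 deg
  cos(20 deg) = 0.9397, sin(20 deg) = 0.3420
  joint[1] = (0.0000, 0.0000) + 9.9 * (0.9397, 0.3420) = (0.0000 + 9.3030, 0.0000 + 3.3860) = (9.3030, 3.3860)
link 1: phi[1] = 20 + 85 = 105 deg
  cos(105 deg) = -0.2588, sin(105 deg) = 0.9659
  joint[2] = (9.3030, 3.3860) + 3.6 * (-0.2588, 0.9659) = (9.3030 + -0.9317, 3.3860 + 3.4773) = (8.3712, 6.8633)
link 2: phi[2] = 20 + 85 + 85 = 190 deg
  cos(190 deg) = -0.9848, sin(190 deg) = -0.1736
  joint[3] = (8.3712, 6.8633) + 2.2 * (-0.9848, -0.1736) = (8.3712 + -2.1666, 6.8633 + -0.3820) = (6.2046, 6.4813)
End effector: (6.2046, 6.4813)

Answer: 6.2046 6.4813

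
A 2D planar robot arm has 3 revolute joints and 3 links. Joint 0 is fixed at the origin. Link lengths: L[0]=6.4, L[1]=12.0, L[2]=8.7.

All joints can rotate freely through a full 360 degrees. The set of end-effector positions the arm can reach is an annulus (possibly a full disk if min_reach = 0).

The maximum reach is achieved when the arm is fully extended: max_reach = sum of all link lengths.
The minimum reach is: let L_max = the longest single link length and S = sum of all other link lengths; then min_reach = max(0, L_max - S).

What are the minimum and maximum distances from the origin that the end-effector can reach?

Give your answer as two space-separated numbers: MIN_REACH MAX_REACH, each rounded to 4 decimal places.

Answer: 0.0000 27.1000

Derivation:
Link lengths: [6.4, 12.0, 8.7]
max_reach = 6.4 + 12 + 8.7 = 27.1
L_max = max([6.4, 12.0, 8.7]) = 12
S (sum of others) = 27.1 - 12 = 15.1
min_reach = max(0, 12 - 15.1) = max(0, -3.1) = 0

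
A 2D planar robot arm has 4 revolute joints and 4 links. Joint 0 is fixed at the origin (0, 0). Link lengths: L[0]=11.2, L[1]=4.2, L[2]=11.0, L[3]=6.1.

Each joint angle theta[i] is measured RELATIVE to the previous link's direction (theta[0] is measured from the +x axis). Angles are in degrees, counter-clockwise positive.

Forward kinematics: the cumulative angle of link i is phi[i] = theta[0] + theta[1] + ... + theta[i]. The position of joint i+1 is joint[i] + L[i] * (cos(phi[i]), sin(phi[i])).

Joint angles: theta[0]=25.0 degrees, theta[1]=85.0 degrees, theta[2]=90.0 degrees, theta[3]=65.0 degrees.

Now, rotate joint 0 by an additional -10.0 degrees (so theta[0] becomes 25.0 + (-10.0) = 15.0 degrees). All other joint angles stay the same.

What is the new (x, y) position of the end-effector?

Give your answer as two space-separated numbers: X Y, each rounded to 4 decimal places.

joint[0] = (0.0000, 0.0000)  (base)
link 0: phi[0] = 15 = 15 deg
  cos(15 deg) = 0.9659, sin(15 deg) = 0.2588
  joint[1] = (0.0000, 0.0000) + 11.2 * (0.9659, 0.2588) = (0.0000 + 10.8184, 0.0000 + 2.8988) = (10.8184, 2.8988)
link 1: phi[1] = 15 + 85 = 100 deg
  cos(100 deg) = -0.1736, sin(100 deg) = 0.9848
  joint[2] = (10.8184, 2.8988) + 4.2 * (-0.1736, 0.9848) = (10.8184 + -0.7293, 2.8988 + 4.1362) = (10.0890, 7.0350)
link 2: phi[2] = 15 + 85 + 90 = 190 deg
  cos(190 deg) = -0.9848, sin(190 deg) = -0.1736
  joint[3] = (10.0890, 7.0350) + 11 * (-0.9848, -0.1736) = (10.0890 + -10.8329, 7.0350 + -1.9101) = (-0.7438, 5.1248)
link 3: phi[3] = 15 + 85 + 90 + 65 = 255 deg
  cos(255 deg) = -0.2588, sin(255 deg) = -0.9659
  joint[4] = (-0.7438, 5.1248) + 6.1 * (-0.2588, -0.9659) = (-0.7438 + -1.5788, 5.1248 + -5.8921) = (-2.3226, -0.7673)
End effector: (-2.3226, -0.7673)

Answer: -2.3226 -0.7673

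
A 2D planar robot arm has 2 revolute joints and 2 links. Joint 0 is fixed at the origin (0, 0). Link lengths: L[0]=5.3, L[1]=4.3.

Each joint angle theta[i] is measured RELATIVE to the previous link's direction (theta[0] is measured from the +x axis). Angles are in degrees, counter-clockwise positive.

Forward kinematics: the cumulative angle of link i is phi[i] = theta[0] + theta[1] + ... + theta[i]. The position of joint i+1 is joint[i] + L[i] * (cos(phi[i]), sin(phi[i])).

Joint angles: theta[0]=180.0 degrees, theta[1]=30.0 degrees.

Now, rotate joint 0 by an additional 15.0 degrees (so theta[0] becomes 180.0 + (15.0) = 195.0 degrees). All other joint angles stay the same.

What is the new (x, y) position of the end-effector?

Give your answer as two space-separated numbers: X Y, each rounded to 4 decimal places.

joint[0] = (0.0000, 0.0000)  (base)
link 0: phi[0] = 195 = 195 deg
  cos(195 deg) = -0.9659, sin(195 deg) = -0.2588
  joint[1] = (0.0000, 0.0000) + 5.3 * (-0.9659, -0.2588) = (0.0000 + -5.1194, 0.0000 + -1.3717) = (-5.1194, -1.3717)
link 1: phi[1] = 195 + 30 = 225 deg
  cos(225 deg) = -0.7071, sin(225 deg) = -0.7071
  joint[2] = (-5.1194, -1.3717) + 4.3 * (-0.7071, -0.7071) = (-5.1194 + -3.0406, -1.3717 + -3.0406) = (-8.1600, -4.4123)
End effector: (-8.1600, -4.4123)

Answer: -8.1600 -4.4123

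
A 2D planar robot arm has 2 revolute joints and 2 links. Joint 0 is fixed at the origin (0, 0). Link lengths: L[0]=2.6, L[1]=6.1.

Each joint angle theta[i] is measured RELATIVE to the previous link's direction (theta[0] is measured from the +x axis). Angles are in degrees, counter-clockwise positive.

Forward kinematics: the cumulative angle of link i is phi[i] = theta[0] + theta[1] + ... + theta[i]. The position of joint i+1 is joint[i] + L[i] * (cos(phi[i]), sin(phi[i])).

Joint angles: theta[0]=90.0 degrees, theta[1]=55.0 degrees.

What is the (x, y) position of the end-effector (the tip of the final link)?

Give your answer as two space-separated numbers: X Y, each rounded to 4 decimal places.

Answer: -4.9968 6.0988

Derivation:
joint[0] = (0.0000, 0.0000)  (base)
link 0: phi[0] = 90 = 90 deg
  cos(90 deg) = 0.0000, sin(90 deg) = 1.0000
  joint[1] = (0.0000, 0.0000) + 2.6 * (0.0000, 1.0000) = (0.0000 + 0.0000, 0.0000 + 2.6000) = (0.0000, 2.6000)
link 1: phi[1] = 90 + 55 = 145 deg
  cos(145 deg) = -0.8192, sin(145 deg) = 0.5736
  joint[2] = (0.0000, 2.6000) + 6.1 * (-0.8192, 0.5736) = (0.0000 + -4.9968, 2.6000 + 3.4988) = (-4.9968, 6.0988)
End effector: (-4.9968, 6.0988)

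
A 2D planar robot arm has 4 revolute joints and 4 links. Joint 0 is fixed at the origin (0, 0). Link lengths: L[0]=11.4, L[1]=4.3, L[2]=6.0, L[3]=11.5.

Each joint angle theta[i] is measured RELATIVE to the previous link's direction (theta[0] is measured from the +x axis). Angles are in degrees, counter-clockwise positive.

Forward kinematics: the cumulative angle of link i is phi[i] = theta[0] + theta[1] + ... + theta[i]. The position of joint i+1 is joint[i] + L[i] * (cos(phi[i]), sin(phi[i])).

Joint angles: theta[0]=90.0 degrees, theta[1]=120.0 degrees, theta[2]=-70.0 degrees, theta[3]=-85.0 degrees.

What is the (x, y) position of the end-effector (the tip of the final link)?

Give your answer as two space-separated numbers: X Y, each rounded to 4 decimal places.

Answer: -1.7240 22.5270

Derivation:
joint[0] = (0.0000, 0.0000)  (base)
link 0: phi[0] = 90 = 90 deg
  cos(90 deg) = 0.0000, sin(90 deg) = 1.0000
  joint[1] = (0.0000, 0.0000) + 11.4 * (0.0000, 1.0000) = (0.0000 + 0.0000, 0.0000 + 11.4000) = (0.0000, 11.4000)
link 1: phi[1] = 90 + 120 = 210 deg
  cos(210 deg) = -0.8660, sin(210 deg) = -0.5000
  joint[2] = (0.0000, 11.4000) + 4.3 * (-0.8660, -0.5000) = (0.0000 + -3.7239, 11.4000 + -2.1500) = (-3.7239, 9.2500)
link 2: phi[2] = 90 + 120 + -70 = 140 deg
  cos(140 deg) = -0.7660, sin(140 deg) = 0.6428
  joint[3] = (-3.7239, 9.2500) + 6 * (-0.7660, 0.6428) = (-3.7239 + -4.5963, 9.2500 + 3.8567) = (-8.3202, 13.1067)
link 3: phi[3] = 90 + 120 + -70 + -85 = 55 deg
  cos(55 deg) = 0.5736, sin(55 deg) = 0.8192
  joint[4] = (-8.3202, 13.1067) + 11.5 * (0.5736, 0.8192) = (-8.3202 + 6.5961, 13.1067 + 9.4202) = (-1.7240, 22.5270)
End effector: (-1.7240, 22.5270)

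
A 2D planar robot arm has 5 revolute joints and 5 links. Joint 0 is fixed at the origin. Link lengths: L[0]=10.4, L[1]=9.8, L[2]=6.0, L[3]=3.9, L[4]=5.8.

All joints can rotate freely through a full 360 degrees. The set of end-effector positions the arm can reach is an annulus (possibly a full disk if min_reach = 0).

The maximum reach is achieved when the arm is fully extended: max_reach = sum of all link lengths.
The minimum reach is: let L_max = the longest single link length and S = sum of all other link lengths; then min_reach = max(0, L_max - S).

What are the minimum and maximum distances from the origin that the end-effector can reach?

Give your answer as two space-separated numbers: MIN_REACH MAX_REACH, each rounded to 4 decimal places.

Link lengths: [10.4, 9.8, 6.0, 3.9, 5.8]
max_reach = 10.4 + 9.8 + 6 + 3.9 + 5.8 = 35.9
L_max = max([10.4, 9.8, 6.0, 3.9, 5.8]) = 10.4
S (sum of others) = 35.9 - 10.4 = 25.5
min_reach = max(0, 10.4 - 25.5) = max(0, -15.1) = 0

Answer: 0.0000 35.9000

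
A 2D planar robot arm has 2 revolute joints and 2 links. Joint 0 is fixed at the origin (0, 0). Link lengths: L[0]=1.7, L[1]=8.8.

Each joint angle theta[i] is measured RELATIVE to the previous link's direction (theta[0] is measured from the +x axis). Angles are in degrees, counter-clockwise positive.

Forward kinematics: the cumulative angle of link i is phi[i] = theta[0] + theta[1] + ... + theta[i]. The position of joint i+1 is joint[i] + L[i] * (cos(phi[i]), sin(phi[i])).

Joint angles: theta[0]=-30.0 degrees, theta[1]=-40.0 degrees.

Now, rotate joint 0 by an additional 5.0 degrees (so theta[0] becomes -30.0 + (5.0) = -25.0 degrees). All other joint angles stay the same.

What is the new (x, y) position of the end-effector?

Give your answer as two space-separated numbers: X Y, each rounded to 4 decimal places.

Answer: 5.2598 -8.6940

Derivation:
joint[0] = (0.0000, 0.0000)  (base)
link 0: phi[0] = -25 = -25 deg
  cos(-25 deg) = 0.9063, sin(-25 deg) = -0.4226
  joint[1] = (0.0000, 0.0000) + 1.7 * (0.9063, -0.4226) = (0.0000 + 1.5407, 0.0000 + -0.7185) = (1.5407, -0.7185)
link 1: phi[1] = -25 + -40 = -65 deg
  cos(-65 deg) = 0.4226, sin(-65 deg) = -0.9063
  joint[2] = (1.5407, -0.7185) + 8.8 * (0.4226, -0.9063) = (1.5407 + 3.7190, -0.7185 + -7.9755) = (5.2598, -8.6940)
End effector: (5.2598, -8.6940)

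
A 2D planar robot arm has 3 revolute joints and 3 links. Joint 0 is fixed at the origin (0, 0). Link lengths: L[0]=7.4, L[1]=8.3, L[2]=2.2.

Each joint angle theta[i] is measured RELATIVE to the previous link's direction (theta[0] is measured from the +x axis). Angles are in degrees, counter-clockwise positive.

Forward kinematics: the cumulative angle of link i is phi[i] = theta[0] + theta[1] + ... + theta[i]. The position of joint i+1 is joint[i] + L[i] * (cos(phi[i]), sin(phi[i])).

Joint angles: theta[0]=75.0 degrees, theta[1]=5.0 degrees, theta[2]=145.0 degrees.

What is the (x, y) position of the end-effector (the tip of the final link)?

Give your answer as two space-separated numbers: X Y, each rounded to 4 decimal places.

joint[0] = (0.0000, 0.0000)  (base)
link 0: phi[0] = 75 = 75 deg
  cos(75 deg) = 0.2588, sin(75 deg) = 0.9659
  joint[1] = (0.0000, 0.0000) + 7.4 * (0.2588, 0.9659) = (0.0000 + 1.9153, 0.0000 + 7.1479) = (1.9153, 7.1479)
link 1: phi[1] = 75 + 5 = 80 deg
  cos(80 deg) = 0.1736, sin(80 deg) = 0.9848
  joint[2] = (1.9153, 7.1479) + 8.3 * (0.1736, 0.9848) = (1.9153 + 1.4413, 7.1479 + 8.1739) = (3.3565, 15.3218)
link 2: phi[2] = 75 + 5 + 145 = 225 deg
  cos(225 deg) = -0.7071, sin(225 deg) = -0.7071
  joint[3] = (3.3565, 15.3218) + 2.2 * (-0.7071, -0.7071) = (3.3565 + -1.5556, 15.3218 + -1.5556) = (1.8009, 13.7661)
End effector: (1.8009, 13.7661)

Answer: 1.8009 13.7661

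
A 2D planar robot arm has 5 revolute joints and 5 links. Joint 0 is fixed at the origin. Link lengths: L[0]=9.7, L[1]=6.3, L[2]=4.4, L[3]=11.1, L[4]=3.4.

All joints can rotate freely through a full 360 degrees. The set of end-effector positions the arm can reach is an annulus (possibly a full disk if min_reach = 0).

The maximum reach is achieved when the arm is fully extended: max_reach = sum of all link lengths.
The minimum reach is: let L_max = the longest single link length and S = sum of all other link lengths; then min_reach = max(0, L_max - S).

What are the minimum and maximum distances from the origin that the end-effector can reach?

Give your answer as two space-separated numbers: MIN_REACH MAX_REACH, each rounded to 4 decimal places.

Answer: 0.0000 34.9000

Derivation:
Link lengths: [9.7, 6.3, 4.4, 11.1, 3.4]
max_reach = 9.7 + 6.3 + 4.4 + 11.1 + 3.4 = 34.9
L_max = max([9.7, 6.3, 4.4, 11.1, 3.4]) = 11.1
S (sum of others) = 34.9 - 11.1 = 23.8
min_reach = max(0, 11.1 - 23.8) = max(0, -12.7) = 0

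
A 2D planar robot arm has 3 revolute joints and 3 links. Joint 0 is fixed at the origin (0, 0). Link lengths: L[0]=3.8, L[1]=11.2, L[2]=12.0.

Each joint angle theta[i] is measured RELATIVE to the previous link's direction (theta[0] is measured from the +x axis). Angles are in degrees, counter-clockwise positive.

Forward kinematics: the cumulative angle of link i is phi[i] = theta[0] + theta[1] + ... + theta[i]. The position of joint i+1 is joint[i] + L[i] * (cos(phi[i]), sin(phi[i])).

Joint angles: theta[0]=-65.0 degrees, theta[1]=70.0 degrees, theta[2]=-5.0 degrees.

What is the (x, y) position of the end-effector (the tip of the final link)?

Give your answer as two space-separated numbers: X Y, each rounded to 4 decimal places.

joint[0] = (0.0000, 0.0000)  (base)
link 0: phi[0] = -65 = -65 deg
  cos(-65 deg) = 0.4226, sin(-65 deg) = -0.9063
  joint[1] = (0.0000, 0.0000) + 3.8 * (0.4226, -0.9063) = (0.0000 + 1.6059, 0.0000 + -3.4440) = (1.6059, -3.4440)
link 1: phi[1] = -65 + 70 = 5 deg
  cos(5 deg) = 0.9962, sin(5 deg) = 0.0872
  joint[2] = (1.6059, -3.4440) + 11.2 * (0.9962, 0.0872) = (1.6059 + 11.1574, -3.4440 + 0.9761) = (12.7633, -2.4678)
link 2: phi[2] = -65 + 70 + -5 = 0 deg
  cos(0 deg) = 1.0000, sin(0 deg) = 0.0000
  joint[3] = (12.7633, -2.4678) + 12 * (1.0000, 0.0000) = (12.7633 + 12.0000, -2.4678 + 0.0000) = (24.7633, -2.4678)
End effector: (24.7633, -2.4678)

Answer: 24.7633 -2.4678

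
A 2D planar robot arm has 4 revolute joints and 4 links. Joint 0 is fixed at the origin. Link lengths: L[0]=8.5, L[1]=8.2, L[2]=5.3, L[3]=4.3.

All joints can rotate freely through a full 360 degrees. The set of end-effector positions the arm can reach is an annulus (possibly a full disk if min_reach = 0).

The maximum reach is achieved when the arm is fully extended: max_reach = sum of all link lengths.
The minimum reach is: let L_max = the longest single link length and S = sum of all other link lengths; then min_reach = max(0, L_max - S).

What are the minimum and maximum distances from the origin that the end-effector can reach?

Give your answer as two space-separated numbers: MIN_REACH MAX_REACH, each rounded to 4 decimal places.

Answer: 0.0000 26.3000

Derivation:
Link lengths: [8.5, 8.2, 5.3, 4.3]
max_reach = 8.5 + 8.2 + 5.3 + 4.3 = 26.3
L_max = max([8.5, 8.2, 5.3, 4.3]) = 8.5
S (sum of others) = 26.3 - 8.5 = 17.8
min_reach = max(0, 8.5 - 17.8) = max(0, -9.3) = 0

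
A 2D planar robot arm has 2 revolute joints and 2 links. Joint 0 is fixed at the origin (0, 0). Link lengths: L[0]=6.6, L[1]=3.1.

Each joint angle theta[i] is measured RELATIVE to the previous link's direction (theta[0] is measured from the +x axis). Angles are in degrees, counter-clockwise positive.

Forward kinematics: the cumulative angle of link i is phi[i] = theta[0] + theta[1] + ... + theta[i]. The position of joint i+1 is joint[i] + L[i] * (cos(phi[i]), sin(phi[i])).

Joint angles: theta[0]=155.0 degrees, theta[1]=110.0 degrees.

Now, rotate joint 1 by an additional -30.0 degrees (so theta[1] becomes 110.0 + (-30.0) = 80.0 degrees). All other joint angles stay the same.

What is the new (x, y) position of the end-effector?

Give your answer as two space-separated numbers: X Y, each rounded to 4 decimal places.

Answer: -7.7597 0.2499

Derivation:
joint[0] = (0.0000, 0.0000)  (base)
link 0: phi[0] = 155 = 155 deg
  cos(155 deg) = -0.9063, sin(155 deg) = 0.4226
  joint[1] = (0.0000, 0.0000) + 6.6 * (-0.9063, 0.4226) = (0.0000 + -5.9816, 0.0000 + 2.7893) = (-5.9816, 2.7893)
link 1: phi[1] = 155 + 80 = 235 deg
  cos(235 deg) = -0.5736, sin(235 deg) = -0.8192
  joint[2] = (-5.9816, 2.7893) + 3.1 * (-0.5736, -0.8192) = (-5.9816 + -1.7781, 2.7893 + -2.5394) = (-7.7597, 0.2499)
End effector: (-7.7597, 0.2499)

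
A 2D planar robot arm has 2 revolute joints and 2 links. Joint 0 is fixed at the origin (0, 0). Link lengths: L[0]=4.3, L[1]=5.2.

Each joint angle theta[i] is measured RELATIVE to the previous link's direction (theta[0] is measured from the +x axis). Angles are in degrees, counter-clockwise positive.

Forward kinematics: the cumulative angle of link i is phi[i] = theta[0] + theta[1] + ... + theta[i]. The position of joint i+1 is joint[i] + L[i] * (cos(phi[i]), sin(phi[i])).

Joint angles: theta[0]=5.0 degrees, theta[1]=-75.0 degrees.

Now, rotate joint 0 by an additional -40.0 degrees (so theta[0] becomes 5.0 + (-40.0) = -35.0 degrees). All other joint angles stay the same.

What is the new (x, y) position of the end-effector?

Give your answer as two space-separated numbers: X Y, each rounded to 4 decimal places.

joint[0] = (0.0000, 0.0000)  (base)
link 0: phi[0] = -35 = -35 deg
  cos(-35 deg) = 0.8192, sin(-35 deg) = -0.5736
  joint[1] = (0.0000, 0.0000) + 4.3 * (0.8192, -0.5736) = (0.0000 + 3.5224, 0.0000 + -2.4664) = (3.5224, -2.4664)
link 1: phi[1] = -35 + -75 = -110 deg
  cos(-110 deg) = -0.3420, sin(-110 deg) = -0.9397
  joint[2] = (3.5224, -2.4664) + 5.2 * (-0.3420, -0.9397) = (3.5224 + -1.7785, -2.4664 + -4.8864) = (1.7438, -7.3528)
End effector: (1.7438, -7.3528)

Answer: 1.7438 -7.3528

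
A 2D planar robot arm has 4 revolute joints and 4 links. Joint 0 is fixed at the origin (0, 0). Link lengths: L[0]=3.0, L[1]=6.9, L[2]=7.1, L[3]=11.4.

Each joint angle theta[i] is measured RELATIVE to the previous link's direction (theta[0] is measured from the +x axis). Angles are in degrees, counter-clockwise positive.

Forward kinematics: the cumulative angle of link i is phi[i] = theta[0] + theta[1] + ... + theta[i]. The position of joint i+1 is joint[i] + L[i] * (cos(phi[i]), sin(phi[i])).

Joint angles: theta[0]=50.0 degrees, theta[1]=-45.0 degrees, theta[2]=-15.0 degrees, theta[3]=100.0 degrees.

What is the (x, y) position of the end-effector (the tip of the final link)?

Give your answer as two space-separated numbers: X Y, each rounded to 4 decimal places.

Answer: 15.7942 13.0666

Derivation:
joint[0] = (0.0000, 0.0000)  (base)
link 0: phi[0] = 50 = 50 deg
  cos(50 deg) = 0.6428, sin(50 deg) = 0.7660
  joint[1] = (0.0000, 0.0000) + 3 * (0.6428, 0.7660) = (0.0000 + 1.9284, 0.0000 + 2.2981) = (1.9284, 2.2981)
link 1: phi[1] = 50 + -45 = 5 deg
  cos(5 deg) = 0.9962, sin(5 deg) = 0.0872
  joint[2] = (1.9284, 2.2981) + 6.9 * (0.9962, 0.0872) = (1.9284 + 6.8737, 2.2981 + 0.6014) = (8.8021, 2.8995)
link 2: phi[2] = 50 + -45 + -15 = -10 deg
  cos(-10 deg) = 0.9848, sin(-10 deg) = -0.1736
  joint[3] = (8.8021, 2.8995) + 7.1 * (0.9848, -0.1736) = (8.8021 + 6.9921, 2.8995 + -1.2329) = (15.7942, 1.6666)
link 3: phi[3] = 50 + -45 + -15 + 100 = 90 deg
  cos(90 deg) = 0.0000, sin(90 deg) = 1.0000
  joint[4] = (15.7942, 1.6666) + 11.4 * (0.0000, 1.0000) = (15.7942 + 0.0000, 1.6666 + 11.4000) = (15.7942, 13.0666)
End effector: (15.7942, 13.0666)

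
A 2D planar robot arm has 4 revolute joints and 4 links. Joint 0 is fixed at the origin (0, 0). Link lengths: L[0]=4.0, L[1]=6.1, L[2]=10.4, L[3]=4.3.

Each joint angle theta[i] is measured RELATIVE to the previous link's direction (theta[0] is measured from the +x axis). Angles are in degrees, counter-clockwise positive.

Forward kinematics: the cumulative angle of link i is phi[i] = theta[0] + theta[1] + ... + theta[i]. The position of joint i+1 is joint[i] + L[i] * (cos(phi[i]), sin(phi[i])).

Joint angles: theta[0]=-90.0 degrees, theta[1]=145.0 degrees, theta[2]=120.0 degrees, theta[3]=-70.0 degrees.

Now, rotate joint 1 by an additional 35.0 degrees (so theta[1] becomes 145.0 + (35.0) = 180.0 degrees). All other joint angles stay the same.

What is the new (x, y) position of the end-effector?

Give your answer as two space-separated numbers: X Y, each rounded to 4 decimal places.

joint[0] = (0.0000, 0.0000)  (base)
link 0: phi[0] = -90 = -90 deg
  cos(-90 deg) = 0.0000, sin(-90 deg) = -1.0000
  joint[1] = (0.0000, 0.0000) + 4 * (0.0000, -1.0000) = (0.0000 + 0.0000, 0.0000 + -4.0000) = (0.0000, -4.0000)
link 1: phi[1] = -90 + 180 = 90 deg
  cos(90 deg) = 0.0000, sin(90 deg) = 1.0000
  joint[2] = (0.0000, -4.0000) + 6.1 * (0.0000, 1.0000) = (0.0000 + 0.0000, -4.0000 + 6.1000) = (0.0000, 2.1000)
link 2: phi[2] = -90 + 180 + 120 = 210 deg
  cos(210 deg) = -0.8660, sin(210 deg) = -0.5000
  joint[3] = (0.0000, 2.1000) + 10.4 * (-0.8660, -0.5000) = (0.0000 + -9.0067, 2.1000 + -5.2000) = (-9.0067, -3.1000)
link 3: phi[3] = -90 + 180 + 120 + -70 = 140 deg
  cos(140 deg) = -0.7660, sin(140 deg) = 0.6428
  joint[4] = (-9.0067, -3.1000) + 4.3 * (-0.7660, 0.6428) = (-9.0067 + -3.2940, -3.1000 + 2.7640) = (-12.3007, -0.3360)
End effector: (-12.3007, -0.3360)

Answer: -12.3007 -0.3360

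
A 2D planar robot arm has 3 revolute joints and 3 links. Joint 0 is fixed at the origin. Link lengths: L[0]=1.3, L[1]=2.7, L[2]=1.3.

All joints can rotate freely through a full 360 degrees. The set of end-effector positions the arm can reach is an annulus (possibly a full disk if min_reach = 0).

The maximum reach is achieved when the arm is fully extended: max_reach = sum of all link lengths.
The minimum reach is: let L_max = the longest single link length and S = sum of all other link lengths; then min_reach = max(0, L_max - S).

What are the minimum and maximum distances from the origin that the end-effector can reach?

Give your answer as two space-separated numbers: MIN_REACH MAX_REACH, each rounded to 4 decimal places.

Answer: 0.1000 5.3000

Derivation:
Link lengths: [1.3, 2.7, 1.3]
max_reach = 1.3 + 2.7 + 1.3 = 5.3
L_max = max([1.3, 2.7, 1.3]) = 2.7
S (sum of others) = 5.3 - 2.7 = 2.6
min_reach = max(0, 2.7 - 2.6) = max(0, 0.1) = 0.1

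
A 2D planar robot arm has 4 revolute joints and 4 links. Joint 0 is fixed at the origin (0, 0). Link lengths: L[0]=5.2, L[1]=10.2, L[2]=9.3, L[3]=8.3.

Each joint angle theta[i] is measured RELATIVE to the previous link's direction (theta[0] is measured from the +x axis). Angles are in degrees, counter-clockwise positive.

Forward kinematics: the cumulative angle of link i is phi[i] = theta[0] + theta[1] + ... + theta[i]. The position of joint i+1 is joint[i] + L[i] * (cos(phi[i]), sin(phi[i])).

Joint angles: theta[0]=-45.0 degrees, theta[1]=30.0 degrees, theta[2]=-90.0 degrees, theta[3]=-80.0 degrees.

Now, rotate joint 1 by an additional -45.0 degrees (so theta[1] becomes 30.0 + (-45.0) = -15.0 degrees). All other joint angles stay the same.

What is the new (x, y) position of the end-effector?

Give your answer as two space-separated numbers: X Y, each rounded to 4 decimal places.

joint[0] = (0.0000, 0.0000)  (base)
link 0: phi[0] = -45 = -45 deg
  cos(-45 deg) = 0.7071, sin(-45 deg) = -0.7071
  joint[1] = (0.0000, 0.0000) + 5.2 * (0.7071, -0.7071) = (0.0000 + 3.6770, 0.0000 + -3.6770) = (3.6770, -3.6770)
link 1: phi[1] = -45 + -15 = -60 deg
  cos(-60 deg) = 0.5000, sin(-60 deg) = -0.8660
  joint[2] = (3.6770, -3.6770) + 10.2 * (0.5000, -0.8660) = (3.6770 + 5.1000, -3.6770 + -8.8335) = (8.7770, -12.5104)
link 2: phi[2] = -45 + -15 + -90 = -150 deg
  cos(-150 deg) = -0.8660, sin(-150 deg) = -0.5000
  joint[3] = (8.7770, -12.5104) + 9.3 * (-0.8660, -0.5000) = (8.7770 + -8.0540, -12.5104 + -4.6500) = (0.7229, -17.1604)
link 3: phi[3] = -45 + -15 + -90 + -80 = -230 deg
  cos(-230 deg) = -0.6428, sin(-230 deg) = 0.7660
  joint[4] = (0.7229, -17.1604) + 8.3 * (-0.6428, 0.7660) = (0.7229 + -5.3351, -17.1604 + 6.3582) = (-4.6122, -10.8022)
End effector: (-4.6122, -10.8022)

Answer: -4.6122 -10.8022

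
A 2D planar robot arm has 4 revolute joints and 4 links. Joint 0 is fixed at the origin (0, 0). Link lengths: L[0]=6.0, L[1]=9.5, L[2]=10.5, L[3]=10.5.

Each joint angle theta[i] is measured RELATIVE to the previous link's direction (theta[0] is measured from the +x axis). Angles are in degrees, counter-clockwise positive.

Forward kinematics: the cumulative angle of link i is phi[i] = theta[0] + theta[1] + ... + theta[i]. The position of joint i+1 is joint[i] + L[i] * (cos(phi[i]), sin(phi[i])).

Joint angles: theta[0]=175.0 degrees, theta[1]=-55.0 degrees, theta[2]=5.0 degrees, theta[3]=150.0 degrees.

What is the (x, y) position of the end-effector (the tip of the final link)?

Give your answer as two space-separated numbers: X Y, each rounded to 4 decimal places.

Answer: -15.8346 6.8912

Derivation:
joint[0] = (0.0000, 0.0000)  (base)
link 0: phi[0] = 175 = 175 deg
  cos(175 deg) = -0.9962, sin(175 deg) = 0.0872
  joint[1] = (0.0000, 0.0000) + 6 * (-0.9962, 0.0872) = (0.0000 + -5.9772, 0.0000 + 0.5229) = (-5.9772, 0.5229)
link 1: phi[1] = 175 + -55 = 120 deg
  cos(120 deg) = -0.5000, sin(120 deg) = 0.8660
  joint[2] = (-5.9772, 0.5229) + 9.5 * (-0.5000, 0.8660) = (-5.9772 + -4.7500, 0.5229 + 8.2272) = (-10.7272, 8.7502)
link 2: phi[2] = 175 + -55 + 5 = 125 deg
  cos(125 deg) = -0.5736, sin(125 deg) = 0.8192
  joint[3] = (-10.7272, 8.7502) + 10.5 * (-0.5736, 0.8192) = (-10.7272 + -6.0226, 8.7502 + 8.6011) = (-16.7497, 17.3513)
link 3: phi[3] = 175 + -55 + 5 + 150 = 275 deg
  cos(275 deg) = 0.0872, sin(275 deg) = -0.9962
  joint[4] = (-16.7497, 17.3513) + 10.5 * (0.0872, -0.9962) = (-16.7497 + 0.9151, 17.3513 + -10.4600) = (-15.8346, 6.8912)
End effector: (-15.8346, 6.8912)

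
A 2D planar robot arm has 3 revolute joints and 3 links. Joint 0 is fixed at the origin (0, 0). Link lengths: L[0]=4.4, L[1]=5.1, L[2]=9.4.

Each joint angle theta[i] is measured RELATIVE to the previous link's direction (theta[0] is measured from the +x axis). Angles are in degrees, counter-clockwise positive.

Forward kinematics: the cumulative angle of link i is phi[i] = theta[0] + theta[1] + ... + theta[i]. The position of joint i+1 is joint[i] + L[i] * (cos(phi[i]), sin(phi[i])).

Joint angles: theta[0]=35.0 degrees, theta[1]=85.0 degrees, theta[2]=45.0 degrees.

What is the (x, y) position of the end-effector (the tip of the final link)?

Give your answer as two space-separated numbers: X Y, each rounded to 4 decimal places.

Answer: -8.0254 9.3734

Derivation:
joint[0] = (0.0000, 0.0000)  (base)
link 0: phi[0] = 35 = 35 deg
  cos(35 deg) = 0.8192, sin(35 deg) = 0.5736
  joint[1] = (0.0000, 0.0000) + 4.4 * (0.8192, 0.5736) = (0.0000 + 3.6043, 0.0000 + 2.5237) = (3.6043, 2.5237)
link 1: phi[1] = 35 + 85 = 120 deg
  cos(120 deg) = -0.5000, sin(120 deg) = 0.8660
  joint[2] = (3.6043, 2.5237) + 5.1 * (-0.5000, 0.8660) = (3.6043 + -2.5500, 2.5237 + 4.4167) = (1.0543, 6.9405)
link 2: phi[2] = 35 + 85 + 45 = 165 deg
  cos(165 deg) = -0.9659, sin(165 deg) = 0.2588
  joint[3] = (1.0543, 6.9405) + 9.4 * (-0.9659, 0.2588) = (1.0543 + -9.0797, 6.9405 + 2.4329) = (-8.0254, 9.3734)
End effector: (-8.0254, 9.3734)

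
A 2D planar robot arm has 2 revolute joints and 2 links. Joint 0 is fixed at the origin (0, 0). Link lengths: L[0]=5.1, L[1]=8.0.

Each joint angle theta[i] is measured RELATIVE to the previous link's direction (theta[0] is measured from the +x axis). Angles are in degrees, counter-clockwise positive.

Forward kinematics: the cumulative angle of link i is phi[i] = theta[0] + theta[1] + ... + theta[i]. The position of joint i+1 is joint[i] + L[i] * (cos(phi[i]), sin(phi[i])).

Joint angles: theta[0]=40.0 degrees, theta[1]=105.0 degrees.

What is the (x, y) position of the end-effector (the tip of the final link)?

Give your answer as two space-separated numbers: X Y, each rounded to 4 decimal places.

Answer: -2.6464 7.8668

Derivation:
joint[0] = (0.0000, 0.0000)  (base)
link 0: phi[0] = 40 = 40 deg
  cos(40 deg) = 0.7660, sin(40 deg) = 0.6428
  joint[1] = (0.0000, 0.0000) + 5.1 * (0.7660, 0.6428) = (0.0000 + 3.9068, 0.0000 + 3.2782) = (3.9068, 3.2782)
link 1: phi[1] = 40 + 105 = 145 deg
  cos(145 deg) = -0.8192, sin(145 deg) = 0.5736
  joint[2] = (3.9068, 3.2782) + 8 * (-0.8192, 0.5736) = (3.9068 + -6.5532, 3.2782 + 4.5886) = (-2.6464, 7.8668)
End effector: (-2.6464, 7.8668)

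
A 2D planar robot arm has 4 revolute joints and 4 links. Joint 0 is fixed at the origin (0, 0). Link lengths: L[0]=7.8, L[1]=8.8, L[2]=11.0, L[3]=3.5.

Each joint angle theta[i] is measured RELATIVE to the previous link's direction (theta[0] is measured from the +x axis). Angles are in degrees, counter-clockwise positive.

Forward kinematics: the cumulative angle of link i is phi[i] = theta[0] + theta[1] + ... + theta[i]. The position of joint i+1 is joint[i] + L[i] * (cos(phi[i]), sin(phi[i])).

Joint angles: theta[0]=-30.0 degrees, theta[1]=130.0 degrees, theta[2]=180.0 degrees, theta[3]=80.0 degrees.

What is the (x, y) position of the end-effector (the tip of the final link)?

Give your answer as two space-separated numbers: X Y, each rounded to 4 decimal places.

Answer: 10.6370 -6.0666

Derivation:
joint[0] = (0.0000, 0.0000)  (base)
link 0: phi[0] = -30 = -30 deg
  cos(-30 deg) = 0.8660, sin(-30 deg) = -0.5000
  joint[1] = (0.0000, 0.0000) + 7.8 * (0.8660, -0.5000) = (0.0000 + 6.7550, 0.0000 + -3.9000) = (6.7550, -3.9000)
link 1: phi[1] = -30 + 130 = 100 deg
  cos(100 deg) = -0.1736, sin(100 deg) = 0.9848
  joint[2] = (6.7550, -3.9000) + 8.8 * (-0.1736, 0.9848) = (6.7550 + -1.5281, -3.9000 + 8.6663) = (5.2269, 4.7663)
link 2: phi[2] = -30 + 130 + 180 = 280 deg
  cos(280 deg) = 0.1736, sin(280 deg) = -0.9848
  joint[3] = (5.2269, 4.7663) + 11 * (0.1736, -0.9848) = (5.2269 + 1.9101, 4.7663 + -10.8329) = (7.1370, -6.0666)
link 3: phi[3] = -30 + 130 + 180 + 80 = 360 deg
  cos(360 deg) = 1.0000, sin(360 deg) = -0.0000
  joint[4] = (7.1370, -6.0666) + 3.5 * (1.0000, -0.0000) = (7.1370 + 3.5000, -6.0666 + -0.0000) = (10.6370, -6.0666)
End effector: (10.6370, -6.0666)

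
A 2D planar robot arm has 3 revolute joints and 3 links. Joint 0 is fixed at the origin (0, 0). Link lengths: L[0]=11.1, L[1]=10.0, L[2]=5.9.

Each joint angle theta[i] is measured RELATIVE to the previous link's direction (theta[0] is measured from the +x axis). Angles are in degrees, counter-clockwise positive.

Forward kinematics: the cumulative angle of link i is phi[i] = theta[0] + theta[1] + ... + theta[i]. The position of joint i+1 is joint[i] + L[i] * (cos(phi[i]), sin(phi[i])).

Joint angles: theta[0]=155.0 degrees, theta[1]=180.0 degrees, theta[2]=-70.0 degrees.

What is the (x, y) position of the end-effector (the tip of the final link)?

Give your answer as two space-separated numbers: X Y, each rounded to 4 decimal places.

Answer: -1.5112 -5.4127

Derivation:
joint[0] = (0.0000, 0.0000)  (base)
link 0: phi[0] = 155 = 155 deg
  cos(155 deg) = -0.9063, sin(155 deg) = 0.4226
  joint[1] = (0.0000, 0.0000) + 11.1 * (-0.9063, 0.4226) = (0.0000 + -10.0600, 0.0000 + 4.6911) = (-10.0600, 4.6911)
link 1: phi[1] = 155 + 180 = 335 deg
  cos(335 deg) = 0.9063, sin(335 deg) = -0.4226
  joint[2] = (-10.0600, 4.6911) + 10 * (0.9063, -0.4226) = (-10.0600 + 9.0631, 4.6911 + -4.2262) = (-0.9969, 0.4649)
link 2: phi[2] = 155 + 180 + -70 = 265 deg
  cos(265 deg) = -0.0872, sin(265 deg) = -0.9962
  joint[3] = (-0.9969, 0.4649) + 5.9 * (-0.0872, -0.9962) = (-0.9969 + -0.5142, 0.4649 + -5.8775) = (-1.5112, -5.4127)
End effector: (-1.5112, -5.4127)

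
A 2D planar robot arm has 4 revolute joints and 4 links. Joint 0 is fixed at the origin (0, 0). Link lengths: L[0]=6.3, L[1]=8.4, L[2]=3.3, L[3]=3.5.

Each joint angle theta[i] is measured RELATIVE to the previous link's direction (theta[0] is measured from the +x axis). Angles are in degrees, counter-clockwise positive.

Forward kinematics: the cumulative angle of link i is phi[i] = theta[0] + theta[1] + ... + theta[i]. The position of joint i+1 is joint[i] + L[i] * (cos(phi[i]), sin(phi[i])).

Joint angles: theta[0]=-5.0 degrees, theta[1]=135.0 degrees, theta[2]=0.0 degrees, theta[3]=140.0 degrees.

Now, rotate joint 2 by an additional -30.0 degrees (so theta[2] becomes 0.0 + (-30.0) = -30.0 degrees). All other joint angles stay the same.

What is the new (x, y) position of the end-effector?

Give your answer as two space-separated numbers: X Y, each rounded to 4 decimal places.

Answer: -1.4464 6.1045

Derivation:
joint[0] = (0.0000, 0.0000)  (base)
link 0: phi[0] = -5 = -5 deg
  cos(-5 deg) = 0.9962, sin(-5 deg) = -0.0872
  joint[1] = (0.0000, 0.0000) + 6.3 * (0.9962, -0.0872) = (0.0000 + 6.2760, 0.0000 + -0.5491) = (6.2760, -0.5491)
link 1: phi[1] = -5 + 135 = 130 deg
  cos(130 deg) = -0.6428, sin(130 deg) = 0.7660
  joint[2] = (6.2760, -0.5491) + 8.4 * (-0.6428, 0.7660) = (6.2760 + -5.3994, -0.5491 + 6.4348) = (0.8766, 5.8857)
link 2: phi[2] = -5 + 135 + -30 = 100 deg
  cos(100 deg) = -0.1736, sin(100 deg) = 0.9848
  joint[3] = (0.8766, 5.8857) + 3.3 * (-0.1736, 0.9848) = (0.8766 + -0.5730, 5.8857 + 3.2499) = (0.3036, 9.1356)
link 3: phi[3] = -5 + 135 + -30 + 140 = 240 deg
  cos(240 deg) = -0.5000, sin(240 deg) = -0.8660
  joint[4] = (0.3036, 9.1356) + 3.5 * (-0.5000, -0.8660) = (0.3036 + -1.7500, 9.1356 + -3.0311) = (-1.4464, 6.1045)
End effector: (-1.4464, 6.1045)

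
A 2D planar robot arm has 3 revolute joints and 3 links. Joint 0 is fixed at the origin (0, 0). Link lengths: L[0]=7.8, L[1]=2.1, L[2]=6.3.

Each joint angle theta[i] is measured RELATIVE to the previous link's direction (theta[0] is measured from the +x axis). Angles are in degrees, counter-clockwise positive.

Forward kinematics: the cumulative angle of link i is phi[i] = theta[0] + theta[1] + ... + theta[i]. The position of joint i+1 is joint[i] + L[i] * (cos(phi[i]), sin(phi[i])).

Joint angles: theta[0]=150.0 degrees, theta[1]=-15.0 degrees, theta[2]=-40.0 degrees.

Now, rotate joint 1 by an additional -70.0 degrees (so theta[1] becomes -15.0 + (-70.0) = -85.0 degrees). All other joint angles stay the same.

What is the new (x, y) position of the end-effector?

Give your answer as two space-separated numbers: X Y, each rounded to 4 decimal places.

Answer: -0.1578 8.4657

Derivation:
joint[0] = (0.0000, 0.0000)  (base)
link 0: phi[0] = 150 = 150 deg
  cos(150 deg) = -0.8660, sin(150 deg) = 0.5000
  joint[1] = (0.0000, 0.0000) + 7.8 * (-0.8660, 0.5000) = (0.0000 + -6.7550, 0.0000 + 3.9000) = (-6.7550, 3.9000)
link 1: phi[1] = 150 + -85 = 65 deg
  cos(65 deg) = 0.4226, sin(65 deg) = 0.9063
  joint[2] = (-6.7550, 3.9000) + 2.1 * (0.4226, 0.9063) = (-6.7550 + 0.8875, 3.9000 + 1.9032) = (-5.8675, 5.8032)
link 2: phi[2] = 150 + -85 + -40 = 25 deg
  cos(25 deg) = 0.9063, sin(25 deg) = 0.4226
  joint[3] = (-5.8675, 5.8032) + 6.3 * (0.9063, 0.4226) = (-5.8675 + 5.7097, 5.8032 + 2.6625) = (-0.1578, 8.4657)
End effector: (-0.1578, 8.4657)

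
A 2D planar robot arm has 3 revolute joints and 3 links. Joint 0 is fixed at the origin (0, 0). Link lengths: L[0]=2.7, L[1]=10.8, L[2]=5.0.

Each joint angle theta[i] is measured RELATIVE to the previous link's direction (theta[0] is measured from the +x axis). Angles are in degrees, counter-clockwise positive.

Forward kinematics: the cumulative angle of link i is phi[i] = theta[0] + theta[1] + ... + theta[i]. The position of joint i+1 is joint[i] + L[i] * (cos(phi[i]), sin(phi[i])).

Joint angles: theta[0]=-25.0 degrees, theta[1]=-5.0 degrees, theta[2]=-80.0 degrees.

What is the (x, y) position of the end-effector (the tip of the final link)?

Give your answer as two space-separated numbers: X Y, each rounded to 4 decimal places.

joint[0] = (0.0000, 0.0000)  (base)
link 0: phi[0] = -25 = -25 deg
  cos(-25 deg) = 0.9063, sin(-25 deg) = -0.4226
  joint[1] = (0.0000, 0.0000) + 2.7 * (0.9063, -0.4226) = (0.0000 + 2.4470, 0.0000 + -1.1411) = (2.4470, -1.1411)
link 1: phi[1] = -25 + -5 = -30 deg
  cos(-30 deg) = 0.8660, sin(-30 deg) = -0.5000
  joint[2] = (2.4470, -1.1411) + 10.8 * (0.8660, -0.5000) = (2.4470 + 9.3531, -1.1411 + -5.4000) = (11.8001, -6.5411)
link 2: phi[2] = -25 + -5 + -80 = -110 deg
  cos(-110 deg) = -0.3420, sin(-110 deg) = -0.9397
  joint[3] = (11.8001, -6.5411) + 5 * (-0.3420, -0.9397) = (11.8001 + -1.7101, -6.5411 + -4.6985) = (10.0900, -11.2395)
End effector: (10.0900, -11.2395)

Answer: 10.0900 -11.2395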